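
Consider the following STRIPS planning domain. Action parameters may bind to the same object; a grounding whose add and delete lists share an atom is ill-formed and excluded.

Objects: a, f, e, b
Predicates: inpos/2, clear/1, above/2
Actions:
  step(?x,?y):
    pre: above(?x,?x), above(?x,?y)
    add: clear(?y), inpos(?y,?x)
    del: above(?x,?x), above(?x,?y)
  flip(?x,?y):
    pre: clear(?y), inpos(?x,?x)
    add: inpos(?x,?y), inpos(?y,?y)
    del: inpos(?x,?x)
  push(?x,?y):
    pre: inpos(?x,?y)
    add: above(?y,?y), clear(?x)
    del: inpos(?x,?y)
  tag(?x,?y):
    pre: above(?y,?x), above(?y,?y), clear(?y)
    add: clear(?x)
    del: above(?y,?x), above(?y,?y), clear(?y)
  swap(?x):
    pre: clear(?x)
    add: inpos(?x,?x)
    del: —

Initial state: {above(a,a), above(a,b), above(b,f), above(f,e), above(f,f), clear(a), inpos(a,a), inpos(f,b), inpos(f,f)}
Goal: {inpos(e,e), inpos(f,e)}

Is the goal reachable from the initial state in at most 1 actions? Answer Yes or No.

No

1. step(f,e)  →  {above(a,a), above(a,b), above(b,f), clear(a), clear(e), inpos(a,a), inpos(e,f), inpos(f,b), inpos(f,f)}
2. flip(f,e)  →  {above(a,a), above(a,b), above(b,f), clear(a), clear(e), inpos(a,a), inpos(e,e), inpos(e,f), inpos(f,b), inpos(f,e)}
optimal plan length = 2; 2 > 1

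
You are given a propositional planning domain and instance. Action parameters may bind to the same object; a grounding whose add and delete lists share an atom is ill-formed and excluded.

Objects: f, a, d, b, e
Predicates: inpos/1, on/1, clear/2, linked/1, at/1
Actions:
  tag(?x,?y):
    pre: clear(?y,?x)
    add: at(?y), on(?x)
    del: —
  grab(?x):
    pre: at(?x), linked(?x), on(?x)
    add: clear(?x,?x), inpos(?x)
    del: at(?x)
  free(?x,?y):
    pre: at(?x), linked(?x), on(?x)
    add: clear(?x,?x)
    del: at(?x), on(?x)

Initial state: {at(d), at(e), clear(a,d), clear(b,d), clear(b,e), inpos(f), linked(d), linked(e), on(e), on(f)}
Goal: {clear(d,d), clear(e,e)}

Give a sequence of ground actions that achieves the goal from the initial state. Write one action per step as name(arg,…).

1. tag(d,a)  →  {at(a), at(d), at(e), clear(a,d), clear(b,d), clear(b,e), inpos(f), linked(d), linked(e), on(d), on(e), on(f)}
2. grab(d)  →  {at(a), at(e), clear(a,d), clear(b,d), clear(b,e), clear(d,d), inpos(d), inpos(f), linked(d), linked(e), on(d), on(e), on(f)}
3. grab(e)  →  {at(a), clear(a,d), clear(b,d), clear(b,e), clear(d,d), clear(e,e), inpos(d), inpos(e), inpos(f), linked(d), linked(e), on(d), on(e), on(f)}

tag(d,a); grab(d); grab(e)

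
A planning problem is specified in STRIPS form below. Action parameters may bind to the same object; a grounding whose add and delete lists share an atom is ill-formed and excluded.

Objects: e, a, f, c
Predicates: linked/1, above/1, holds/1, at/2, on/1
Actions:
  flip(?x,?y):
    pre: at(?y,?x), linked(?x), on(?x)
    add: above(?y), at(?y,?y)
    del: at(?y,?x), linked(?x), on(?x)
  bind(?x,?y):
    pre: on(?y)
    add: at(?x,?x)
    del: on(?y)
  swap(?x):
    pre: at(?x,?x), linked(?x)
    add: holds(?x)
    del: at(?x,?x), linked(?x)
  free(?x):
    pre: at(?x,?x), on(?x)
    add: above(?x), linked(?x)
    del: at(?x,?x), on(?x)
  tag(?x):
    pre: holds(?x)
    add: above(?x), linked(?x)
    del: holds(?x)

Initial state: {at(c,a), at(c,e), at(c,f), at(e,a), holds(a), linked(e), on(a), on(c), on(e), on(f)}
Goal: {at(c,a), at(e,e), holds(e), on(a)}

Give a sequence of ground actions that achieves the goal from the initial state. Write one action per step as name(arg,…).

1. bind(e,e)  →  {at(c,a), at(c,e), at(c,f), at(e,a), at(e,e), holds(a), linked(e), on(a), on(c), on(f)}
2. swap(e)  →  {at(c,a), at(c,e), at(c,f), at(e,a), holds(a), holds(e), on(a), on(c), on(f)}
3. bind(e,f)  →  {at(c,a), at(c,e), at(c,f), at(e,a), at(e,e), holds(a), holds(e), on(a), on(c)}

bind(e,e); swap(e); bind(e,f)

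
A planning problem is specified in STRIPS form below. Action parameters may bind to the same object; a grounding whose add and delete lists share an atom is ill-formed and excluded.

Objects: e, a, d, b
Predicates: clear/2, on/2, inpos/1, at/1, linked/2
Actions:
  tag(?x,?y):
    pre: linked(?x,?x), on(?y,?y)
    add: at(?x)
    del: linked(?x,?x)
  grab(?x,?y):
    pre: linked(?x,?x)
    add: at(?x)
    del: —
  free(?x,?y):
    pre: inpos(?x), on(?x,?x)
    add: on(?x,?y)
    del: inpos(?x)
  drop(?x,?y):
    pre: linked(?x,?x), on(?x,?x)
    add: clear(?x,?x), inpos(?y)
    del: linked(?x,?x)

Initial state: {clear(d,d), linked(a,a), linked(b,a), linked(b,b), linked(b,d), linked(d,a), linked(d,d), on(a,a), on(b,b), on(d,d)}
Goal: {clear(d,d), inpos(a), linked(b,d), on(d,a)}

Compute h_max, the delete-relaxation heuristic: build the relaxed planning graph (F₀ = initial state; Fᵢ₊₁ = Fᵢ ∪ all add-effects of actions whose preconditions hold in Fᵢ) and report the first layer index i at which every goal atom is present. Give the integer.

2

F0 = init (10 atoms)
F1 = F0 ∪ {at(a), at(b), at(d), clear(a,a), clear(b,b), inpos(a), inpos(b), inpos(d), inpos(e)}  (19 atoms)
F2 = F1 ∪ {on(a,b), on(a,d), on(a,e), on(b,a), on(b,d), on(b,e), on(d,a), on(d,b), on(d,e)}  (28 atoms)
goal ⊆ F2  ⇒  h_max = 2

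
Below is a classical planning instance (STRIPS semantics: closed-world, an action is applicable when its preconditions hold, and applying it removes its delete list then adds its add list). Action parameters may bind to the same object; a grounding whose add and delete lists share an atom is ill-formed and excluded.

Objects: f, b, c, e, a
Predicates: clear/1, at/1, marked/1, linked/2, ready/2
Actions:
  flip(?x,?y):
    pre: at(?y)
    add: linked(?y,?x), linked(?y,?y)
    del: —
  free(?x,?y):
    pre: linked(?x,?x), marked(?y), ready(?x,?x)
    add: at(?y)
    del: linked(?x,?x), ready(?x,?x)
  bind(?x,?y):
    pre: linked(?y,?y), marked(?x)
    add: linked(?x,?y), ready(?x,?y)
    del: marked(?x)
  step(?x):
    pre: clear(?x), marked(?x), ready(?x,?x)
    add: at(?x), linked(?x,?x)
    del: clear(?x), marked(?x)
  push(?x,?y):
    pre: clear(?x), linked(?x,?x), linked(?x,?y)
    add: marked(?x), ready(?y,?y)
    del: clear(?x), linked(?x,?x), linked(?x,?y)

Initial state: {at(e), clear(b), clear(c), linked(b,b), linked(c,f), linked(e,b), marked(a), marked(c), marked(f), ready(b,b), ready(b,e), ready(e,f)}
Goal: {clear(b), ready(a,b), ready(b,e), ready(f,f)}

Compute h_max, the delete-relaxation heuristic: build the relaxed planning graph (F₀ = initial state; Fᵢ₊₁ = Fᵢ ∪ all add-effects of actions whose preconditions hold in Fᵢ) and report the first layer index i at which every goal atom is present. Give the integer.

F0 = init (12 atoms)
F1 = F0 ∪ {at(a), at(c), at(f), linked(a,b), linked(c,b), linked(e,a), linked(e,c), linked(e,e), linked(e,f), linked(f,b), marked(b), ready(a,b), ready(c,b), ready(f,b)}  (26 atoms)
F2 = F1 ∪ {at(b), linked(a,a), linked(a,c), linked(a,e), linked(a,f), linked(b,e), linked(c,a), linked(c,c), linked(c,e), linked(f,a), linked(f,c), linked(f,e), linked(f,f), ready(a,e), ready(c,e), ready(f,e)}  (42 atoms)
F3 = F2 ∪ {linked(b,a), linked(b,c), linked(b,f), ready(a,a), ready(a,c), ready(a,f), ready(b,a), ready(b,c), ready(b,f), ready(c,a), ready(c,c), ready(c,f), ready(e,e), ready(f,a), ready(f,c), ready(f,f)}  (58 atoms)
goal ⊆ F3  ⇒  h_max = 3

3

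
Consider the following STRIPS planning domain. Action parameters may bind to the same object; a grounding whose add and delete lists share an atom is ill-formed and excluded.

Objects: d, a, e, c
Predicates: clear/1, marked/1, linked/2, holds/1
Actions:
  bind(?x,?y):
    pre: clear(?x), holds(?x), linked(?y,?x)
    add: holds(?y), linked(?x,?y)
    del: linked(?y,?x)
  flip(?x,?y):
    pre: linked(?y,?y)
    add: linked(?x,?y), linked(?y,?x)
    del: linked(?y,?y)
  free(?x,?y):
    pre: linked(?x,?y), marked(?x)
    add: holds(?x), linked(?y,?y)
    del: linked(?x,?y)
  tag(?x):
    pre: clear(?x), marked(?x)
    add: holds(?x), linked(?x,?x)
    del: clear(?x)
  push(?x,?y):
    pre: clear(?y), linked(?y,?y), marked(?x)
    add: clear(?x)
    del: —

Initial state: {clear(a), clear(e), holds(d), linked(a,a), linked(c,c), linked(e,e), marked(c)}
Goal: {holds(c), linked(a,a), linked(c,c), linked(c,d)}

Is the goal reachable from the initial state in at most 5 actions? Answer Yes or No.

1. flip(d,c)  →  {clear(a), clear(e), holds(d), linked(a,a), linked(c,d), linked(d,c), linked(e,e), marked(c)}
2. push(c,a)  →  {clear(a), clear(c), clear(e), holds(d), linked(a,a), linked(c,d), linked(d,c), linked(e,e), marked(c)}
3. tag(c)  →  {clear(a), clear(e), holds(c), holds(d), linked(a,a), linked(c,c), linked(c,d), linked(d,c), linked(e,e), marked(c)}
optimal plan length = 3; 3 ≤ 5

Yes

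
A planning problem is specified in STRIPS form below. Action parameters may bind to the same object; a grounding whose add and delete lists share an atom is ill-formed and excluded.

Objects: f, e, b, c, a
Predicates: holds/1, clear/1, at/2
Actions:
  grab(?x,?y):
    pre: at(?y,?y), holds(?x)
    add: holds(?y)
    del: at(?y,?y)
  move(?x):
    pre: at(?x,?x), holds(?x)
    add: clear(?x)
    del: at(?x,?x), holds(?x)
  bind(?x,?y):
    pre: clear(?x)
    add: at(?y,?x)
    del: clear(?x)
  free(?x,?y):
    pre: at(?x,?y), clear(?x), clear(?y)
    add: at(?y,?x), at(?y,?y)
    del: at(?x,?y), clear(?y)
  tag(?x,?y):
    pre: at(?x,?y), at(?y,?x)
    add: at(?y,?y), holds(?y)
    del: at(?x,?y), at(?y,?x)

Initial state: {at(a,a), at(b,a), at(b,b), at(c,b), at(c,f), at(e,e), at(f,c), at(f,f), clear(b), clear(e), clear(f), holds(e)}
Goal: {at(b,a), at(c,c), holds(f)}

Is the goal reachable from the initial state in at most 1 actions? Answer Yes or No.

1. grab(e,f)  →  {at(a,a), at(b,a), at(b,b), at(c,b), at(c,f), at(e,e), at(f,c), clear(b), clear(e), clear(f), holds(e), holds(f)}
2. tag(f,c)  →  {at(a,a), at(b,a), at(b,b), at(c,b), at(c,c), at(e,e), clear(b), clear(e), clear(f), holds(c), holds(e), holds(f)}
optimal plan length = 2; 2 > 1

No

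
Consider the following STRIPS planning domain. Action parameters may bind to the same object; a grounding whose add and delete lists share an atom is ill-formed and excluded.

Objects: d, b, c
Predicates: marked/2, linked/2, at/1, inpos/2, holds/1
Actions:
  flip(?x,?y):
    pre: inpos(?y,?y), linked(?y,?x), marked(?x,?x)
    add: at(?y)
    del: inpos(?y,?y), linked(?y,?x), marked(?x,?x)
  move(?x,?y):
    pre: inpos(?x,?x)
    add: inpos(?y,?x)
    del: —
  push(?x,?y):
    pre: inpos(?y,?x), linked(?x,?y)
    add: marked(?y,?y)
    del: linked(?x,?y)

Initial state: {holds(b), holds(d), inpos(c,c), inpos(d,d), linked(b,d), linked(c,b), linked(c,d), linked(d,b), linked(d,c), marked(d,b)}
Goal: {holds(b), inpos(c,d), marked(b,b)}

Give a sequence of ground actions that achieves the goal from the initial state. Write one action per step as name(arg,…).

1. move(d,b)  →  {holds(b), holds(d), inpos(b,d), inpos(c,c), inpos(d,d), linked(b,d), linked(c,b), linked(c,d), linked(d,b), linked(d,c), marked(d,b)}
2. move(d,c)  →  {holds(b), holds(d), inpos(b,d), inpos(c,c), inpos(c,d), inpos(d,d), linked(b,d), linked(c,b), linked(c,d), linked(d,b), linked(d,c), marked(d,b)}
3. push(d,b)  →  {holds(b), holds(d), inpos(b,d), inpos(c,c), inpos(c,d), inpos(d,d), linked(b,d), linked(c,b), linked(c,d), linked(d,c), marked(b,b), marked(d,b)}

move(d,b); move(d,c); push(d,b)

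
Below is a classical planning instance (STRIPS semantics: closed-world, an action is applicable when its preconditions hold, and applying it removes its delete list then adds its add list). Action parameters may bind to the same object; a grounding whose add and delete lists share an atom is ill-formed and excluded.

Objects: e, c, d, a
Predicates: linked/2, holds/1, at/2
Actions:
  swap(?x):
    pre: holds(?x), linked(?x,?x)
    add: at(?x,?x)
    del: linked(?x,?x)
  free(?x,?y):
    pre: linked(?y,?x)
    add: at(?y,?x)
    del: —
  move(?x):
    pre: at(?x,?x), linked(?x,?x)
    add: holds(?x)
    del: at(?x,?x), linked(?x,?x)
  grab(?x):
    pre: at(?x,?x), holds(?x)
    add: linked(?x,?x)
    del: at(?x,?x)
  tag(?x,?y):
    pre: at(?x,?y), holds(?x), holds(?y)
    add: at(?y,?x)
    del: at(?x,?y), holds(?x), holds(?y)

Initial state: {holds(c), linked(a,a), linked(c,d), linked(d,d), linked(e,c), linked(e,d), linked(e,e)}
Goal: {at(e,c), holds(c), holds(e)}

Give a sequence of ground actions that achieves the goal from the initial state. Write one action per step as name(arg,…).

1. free(e,e)  →  {at(e,e), holds(c), linked(a,a), linked(c,d), linked(d,d), linked(e,c), linked(e,d), linked(e,e)}
2. free(c,e)  →  {at(e,c), at(e,e), holds(c), linked(a,a), linked(c,d), linked(d,d), linked(e,c), linked(e,d), linked(e,e)}
3. move(e)  →  {at(e,c), holds(c), holds(e), linked(a,a), linked(c,d), linked(d,d), linked(e,c), linked(e,d)}

free(e,e); free(c,e); move(e)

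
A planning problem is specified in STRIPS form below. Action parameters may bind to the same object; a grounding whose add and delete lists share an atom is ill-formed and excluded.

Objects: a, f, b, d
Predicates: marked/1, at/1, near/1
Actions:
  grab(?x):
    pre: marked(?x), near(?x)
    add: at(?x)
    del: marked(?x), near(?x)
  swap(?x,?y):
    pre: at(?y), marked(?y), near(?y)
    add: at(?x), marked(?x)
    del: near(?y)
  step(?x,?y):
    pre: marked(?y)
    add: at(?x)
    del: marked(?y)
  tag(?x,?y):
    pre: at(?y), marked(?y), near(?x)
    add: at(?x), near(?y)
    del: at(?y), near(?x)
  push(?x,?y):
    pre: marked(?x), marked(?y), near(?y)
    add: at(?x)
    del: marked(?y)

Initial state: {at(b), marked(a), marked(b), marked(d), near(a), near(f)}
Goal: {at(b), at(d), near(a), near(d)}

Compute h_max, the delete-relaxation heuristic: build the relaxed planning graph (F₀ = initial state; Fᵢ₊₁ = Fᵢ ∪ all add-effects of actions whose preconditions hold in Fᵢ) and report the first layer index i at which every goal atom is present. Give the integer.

2

F0 = init (6 atoms)
F1 = F0 ∪ {at(a), at(d), at(f), near(b)}  (10 atoms)
F2 = F1 ∪ {marked(f), near(d)}  (12 atoms)
goal ⊆ F2  ⇒  h_max = 2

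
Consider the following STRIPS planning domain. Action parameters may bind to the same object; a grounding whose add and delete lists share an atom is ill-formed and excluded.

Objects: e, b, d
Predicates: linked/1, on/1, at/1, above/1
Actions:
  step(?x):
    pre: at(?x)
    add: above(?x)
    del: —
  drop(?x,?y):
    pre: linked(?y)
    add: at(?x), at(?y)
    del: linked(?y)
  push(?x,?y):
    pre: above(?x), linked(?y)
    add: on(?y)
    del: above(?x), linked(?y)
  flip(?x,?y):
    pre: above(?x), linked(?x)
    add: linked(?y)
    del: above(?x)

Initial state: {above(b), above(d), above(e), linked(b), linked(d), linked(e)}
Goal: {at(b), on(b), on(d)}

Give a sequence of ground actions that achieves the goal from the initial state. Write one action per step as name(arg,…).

1. drop(b,e)  →  {above(b), above(d), above(e), at(b), at(e), linked(b), linked(d)}
2. push(e,b)  →  {above(b), above(d), at(b), at(e), linked(d), on(b)}
3. push(b,d)  →  {above(d), at(b), at(e), on(b), on(d)}

drop(b,e); push(e,b); push(b,d)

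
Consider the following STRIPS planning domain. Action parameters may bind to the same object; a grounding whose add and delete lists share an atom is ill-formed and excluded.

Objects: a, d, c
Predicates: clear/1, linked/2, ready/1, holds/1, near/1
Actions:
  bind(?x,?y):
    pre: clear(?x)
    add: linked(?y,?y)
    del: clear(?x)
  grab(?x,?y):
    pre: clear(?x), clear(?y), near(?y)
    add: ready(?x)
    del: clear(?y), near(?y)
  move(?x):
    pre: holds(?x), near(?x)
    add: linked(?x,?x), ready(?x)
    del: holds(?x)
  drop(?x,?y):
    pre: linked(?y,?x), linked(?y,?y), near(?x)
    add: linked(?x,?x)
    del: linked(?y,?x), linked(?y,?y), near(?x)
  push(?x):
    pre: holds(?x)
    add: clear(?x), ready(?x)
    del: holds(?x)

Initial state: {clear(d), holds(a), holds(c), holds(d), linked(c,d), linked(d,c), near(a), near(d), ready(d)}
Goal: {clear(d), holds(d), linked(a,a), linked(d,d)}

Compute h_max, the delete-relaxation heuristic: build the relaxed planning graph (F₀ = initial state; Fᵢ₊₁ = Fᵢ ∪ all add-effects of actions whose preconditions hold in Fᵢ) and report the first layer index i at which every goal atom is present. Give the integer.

1

F0 = init (9 atoms)
F1 = F0 ∪ {clear(a), clear(c), linked(a,a), linked(c,c), linked(d,d), ready(a), ready(c)}  (16 atoms)
goal ⊆ F1  ⇒  h_max = 1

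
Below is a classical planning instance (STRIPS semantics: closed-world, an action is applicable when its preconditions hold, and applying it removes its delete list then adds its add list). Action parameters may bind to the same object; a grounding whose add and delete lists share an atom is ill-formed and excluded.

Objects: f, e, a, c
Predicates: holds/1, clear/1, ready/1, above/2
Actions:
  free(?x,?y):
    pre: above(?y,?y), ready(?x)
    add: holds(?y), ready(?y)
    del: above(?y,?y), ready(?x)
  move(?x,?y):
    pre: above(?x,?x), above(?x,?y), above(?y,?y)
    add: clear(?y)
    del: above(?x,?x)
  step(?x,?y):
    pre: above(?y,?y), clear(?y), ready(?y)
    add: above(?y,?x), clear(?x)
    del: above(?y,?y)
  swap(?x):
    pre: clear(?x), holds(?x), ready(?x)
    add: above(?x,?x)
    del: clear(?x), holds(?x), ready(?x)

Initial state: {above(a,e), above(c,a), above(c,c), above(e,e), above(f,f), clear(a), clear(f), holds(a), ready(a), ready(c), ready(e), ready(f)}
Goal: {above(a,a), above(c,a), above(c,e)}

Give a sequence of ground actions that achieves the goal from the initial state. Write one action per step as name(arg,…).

1. step(c,f)  →  {above(a,e), above(c,a), above(c,c), above(e,e), above(f,c), clear(a), clear(c), clear(f), holds(a), ready(a), ready(c), ready(e), ready(f)}
2. step(e,c)  →  {above(a,e), above(c,a), above(c,e), above(e,e), above(f,c), clear(a), clear(c), clear(e), clear(f), holds(a), ready(a), ready(c), ready(e), ready(f)}
3. swap(a)  →  {above(a,a), above(a,e), above(c,a), above(c,e), above(e,e), above(f,c), clear(c), clear(e), clear(f), ready(c), ready(e), ready(f)}

step(c,f); step(e,c); swap(a)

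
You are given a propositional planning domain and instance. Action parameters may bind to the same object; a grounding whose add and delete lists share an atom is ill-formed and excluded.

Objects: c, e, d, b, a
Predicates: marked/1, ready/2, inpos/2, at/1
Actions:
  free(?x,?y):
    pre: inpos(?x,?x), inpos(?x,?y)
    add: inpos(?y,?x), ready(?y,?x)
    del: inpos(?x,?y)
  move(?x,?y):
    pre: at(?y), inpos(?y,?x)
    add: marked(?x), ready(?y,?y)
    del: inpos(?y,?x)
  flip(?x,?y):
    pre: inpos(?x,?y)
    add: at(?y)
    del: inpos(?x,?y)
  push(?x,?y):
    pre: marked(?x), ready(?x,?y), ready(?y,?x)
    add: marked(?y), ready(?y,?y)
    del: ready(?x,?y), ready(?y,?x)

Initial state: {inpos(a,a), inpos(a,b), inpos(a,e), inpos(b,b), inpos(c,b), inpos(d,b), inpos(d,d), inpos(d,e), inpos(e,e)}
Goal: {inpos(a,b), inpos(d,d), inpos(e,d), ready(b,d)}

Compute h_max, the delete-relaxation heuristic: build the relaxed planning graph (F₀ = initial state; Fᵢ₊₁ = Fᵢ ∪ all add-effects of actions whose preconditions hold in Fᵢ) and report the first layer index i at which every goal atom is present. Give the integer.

1

F0 = init (9 atoms)
F1 = F0 ∪ {at(a), at(b), at(d), at(e), inpos(b,a), inpos(b,d), inpos(e,a), inpos(e,d), ready(b,a), ready(b,d), ready(e,a), ready(e,d)}  (21 atoms)
goal ⊆ F1  ⇒  h_max = 1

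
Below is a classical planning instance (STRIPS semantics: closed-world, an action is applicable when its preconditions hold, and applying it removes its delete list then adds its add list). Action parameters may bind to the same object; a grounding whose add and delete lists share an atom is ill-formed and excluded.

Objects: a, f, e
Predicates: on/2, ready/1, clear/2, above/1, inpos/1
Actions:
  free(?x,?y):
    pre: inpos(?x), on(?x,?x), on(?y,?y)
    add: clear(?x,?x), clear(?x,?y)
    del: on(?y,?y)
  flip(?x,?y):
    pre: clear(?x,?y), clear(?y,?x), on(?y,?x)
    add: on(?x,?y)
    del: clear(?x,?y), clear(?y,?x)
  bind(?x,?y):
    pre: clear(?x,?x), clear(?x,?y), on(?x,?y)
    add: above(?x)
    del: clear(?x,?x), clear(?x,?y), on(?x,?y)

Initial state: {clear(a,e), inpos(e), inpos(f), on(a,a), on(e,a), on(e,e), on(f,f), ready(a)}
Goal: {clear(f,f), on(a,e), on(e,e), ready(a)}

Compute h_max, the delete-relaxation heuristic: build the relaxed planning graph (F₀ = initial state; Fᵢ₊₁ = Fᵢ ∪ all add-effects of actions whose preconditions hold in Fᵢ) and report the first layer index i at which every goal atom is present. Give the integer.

F0 = init (8 atoms)
F1 = F0 ∪ {clear(e,a), clear(e,e), clear(e,f), clear(f,a), clear(f,e), clear(f,f)}  (14 atoms)
F2 = F1 ∪ {above(e), above(f), on(a,e)}  (17 atoms)
goal ⊆ F2  ⇒  h_max = 2

2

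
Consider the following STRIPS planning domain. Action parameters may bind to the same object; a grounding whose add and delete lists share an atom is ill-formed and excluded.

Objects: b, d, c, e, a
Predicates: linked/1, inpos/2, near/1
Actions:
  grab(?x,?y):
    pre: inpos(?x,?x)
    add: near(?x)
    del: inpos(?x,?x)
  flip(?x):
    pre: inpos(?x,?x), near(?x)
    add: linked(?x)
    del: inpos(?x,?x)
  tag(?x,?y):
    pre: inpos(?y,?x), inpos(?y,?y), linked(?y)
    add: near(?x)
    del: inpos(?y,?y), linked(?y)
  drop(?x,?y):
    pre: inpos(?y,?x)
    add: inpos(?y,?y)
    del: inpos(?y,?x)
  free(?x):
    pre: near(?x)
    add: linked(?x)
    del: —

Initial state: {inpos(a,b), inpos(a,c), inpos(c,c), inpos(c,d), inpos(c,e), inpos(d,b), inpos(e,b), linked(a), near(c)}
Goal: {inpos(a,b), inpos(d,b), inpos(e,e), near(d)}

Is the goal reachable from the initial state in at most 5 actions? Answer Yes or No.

Yes

1. drop(b,e)  →  {inpos(a,b), inpos(a,c), inpos(c,c), inpos(c,d), inpos(c,e), inpos(d,b), inpos(e,e), linked(a), near(c)}
2. free(c)  →  {inpos(a,b), inpos(a,c), inpos(c,c), inpos(c,d), inpos(c,e), inpos(d,b), inpos(e,e), linked(a), linked(c), near(c)}
3. tag(d,c)  →  {inpos(a,b), inpos(a,c), inpos(c,d), inpos(c,e), inpos(d,b), inpos(e,e), linked(a), near(c), near(d)}
optimal plan length = 3; 3 ≤ 5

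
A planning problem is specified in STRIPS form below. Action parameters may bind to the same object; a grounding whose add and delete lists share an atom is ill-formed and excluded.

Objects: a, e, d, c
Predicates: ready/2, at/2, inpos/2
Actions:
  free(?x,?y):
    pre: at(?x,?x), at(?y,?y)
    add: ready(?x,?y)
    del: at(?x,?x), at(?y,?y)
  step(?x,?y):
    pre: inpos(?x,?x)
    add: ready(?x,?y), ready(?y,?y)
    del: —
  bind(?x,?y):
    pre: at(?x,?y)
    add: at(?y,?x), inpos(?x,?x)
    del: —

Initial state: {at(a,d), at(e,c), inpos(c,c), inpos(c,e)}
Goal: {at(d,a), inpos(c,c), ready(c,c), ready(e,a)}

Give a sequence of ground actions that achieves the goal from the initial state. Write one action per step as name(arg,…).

step(c,c); bind(a,d); bind(e,c); step(e,a)

1. step(c,c)  →  {at(a,d), at(e,c), inpos(c,c), inpos(c,e), ready(c,c)}
2. bind(a,d)  →  {at(a,d), at(d,a), at(e,c), inpos(a,a), inpos(c,c), inpos(c,e), ready(c,c)}
3. bind(e,c)  →  {at(a,d), at(c,e), at(d,a), at(e,c), inpos(a,a), inpos(c,c), inpos(c,e), inpos(e,e), ready(c,c)}
4. step(e,a)  →  {at(a,d), at(c,e), at(d,a), at(e,c), inpos(a,a), inpos(c,c), inpos(c,e), inpos(e,e), ready(a,a), ready(c,c), ready(e,a)}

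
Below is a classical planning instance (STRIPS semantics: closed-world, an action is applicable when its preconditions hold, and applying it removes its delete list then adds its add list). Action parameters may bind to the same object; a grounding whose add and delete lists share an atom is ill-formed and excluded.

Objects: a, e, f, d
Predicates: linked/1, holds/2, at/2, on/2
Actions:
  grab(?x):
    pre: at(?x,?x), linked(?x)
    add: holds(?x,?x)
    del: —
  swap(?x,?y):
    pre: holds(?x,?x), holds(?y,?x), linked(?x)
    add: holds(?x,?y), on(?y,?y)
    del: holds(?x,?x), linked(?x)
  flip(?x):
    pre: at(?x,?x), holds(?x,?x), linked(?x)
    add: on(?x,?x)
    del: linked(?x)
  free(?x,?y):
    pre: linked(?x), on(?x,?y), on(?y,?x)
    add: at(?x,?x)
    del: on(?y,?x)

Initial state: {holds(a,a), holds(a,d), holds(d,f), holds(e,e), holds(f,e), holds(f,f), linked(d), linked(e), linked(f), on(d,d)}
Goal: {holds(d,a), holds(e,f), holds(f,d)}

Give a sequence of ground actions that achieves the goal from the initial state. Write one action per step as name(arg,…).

swap(e,f); swap(f,d); free(d,d); grab(d); swap(d,a)

1. swap(e,f)  →  {holds(a,a), holds(a,d), holds(d,f), holds(e,f), holds(f,e), holds(f,f), linked(d), linked(f), on(d,d), on(f,f)}
2. swap(f,d)  →  {holds(a,a), holds(a,d), holds(d,f), holds(e,f), holds(f,d), holds(f,e), linked(d), on(d,d), on(f,f)}
3. free(d,d)  →  {at(d,d), holds(a,a), holds(a,d), holds(d,f), holds(e,f), holds(f,d), holds(f,e), linked(d), on(f,f)}
4. grab(d)  →  {at(d,d), holds(a,a), holds(a,d), holds(d,d), holds(d,f), holds(e,f), holds(f,d), holds(f,e), linked(d), on(f,f)}
5. swap(d,a)  →  {at(d,d), holds(a,a), holds(a,d), holds(d,a), holds(d,f), holds(e,f), holds(f,d), holds(f,e), on(a,a), on(f,f)}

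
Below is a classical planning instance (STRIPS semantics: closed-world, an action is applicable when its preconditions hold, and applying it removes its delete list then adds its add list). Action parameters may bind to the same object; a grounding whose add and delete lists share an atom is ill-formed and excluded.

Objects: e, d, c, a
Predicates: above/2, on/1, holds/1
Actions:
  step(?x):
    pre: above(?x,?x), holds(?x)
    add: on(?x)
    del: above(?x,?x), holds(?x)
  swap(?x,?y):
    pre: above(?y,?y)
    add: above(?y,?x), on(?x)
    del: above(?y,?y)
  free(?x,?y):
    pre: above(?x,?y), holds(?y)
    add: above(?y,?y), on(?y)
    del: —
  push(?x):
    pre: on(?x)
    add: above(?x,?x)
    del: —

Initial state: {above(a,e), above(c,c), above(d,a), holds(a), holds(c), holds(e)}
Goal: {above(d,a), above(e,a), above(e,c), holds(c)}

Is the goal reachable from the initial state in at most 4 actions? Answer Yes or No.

1. free(a,e)  →  {above(a,e), above(c,c), above(d,a), above(e,e), holds(a), holds(c), holds(e), on(e)}
2. swap(c,e)  →  {above(a,e), above(c,c), above(d,a), above(e,c), holds(a), holds(c), holds(e), on(c), on(e)}
3. free(a,e)  →  {above(a,e), above(c,c), above(d,a), above(e,c), above(e,e), holds(a), holds(c), holds(e), on(c), on(e)}
4. swap(a,e)  →  {above(a,e), above(c,c), above(d,a), above(e,a), above(e,c), holds(a), holds(c), holds(e), on(a), on(c), on(e)}
optimal plan length = 4; 4 ≤ 4

Yes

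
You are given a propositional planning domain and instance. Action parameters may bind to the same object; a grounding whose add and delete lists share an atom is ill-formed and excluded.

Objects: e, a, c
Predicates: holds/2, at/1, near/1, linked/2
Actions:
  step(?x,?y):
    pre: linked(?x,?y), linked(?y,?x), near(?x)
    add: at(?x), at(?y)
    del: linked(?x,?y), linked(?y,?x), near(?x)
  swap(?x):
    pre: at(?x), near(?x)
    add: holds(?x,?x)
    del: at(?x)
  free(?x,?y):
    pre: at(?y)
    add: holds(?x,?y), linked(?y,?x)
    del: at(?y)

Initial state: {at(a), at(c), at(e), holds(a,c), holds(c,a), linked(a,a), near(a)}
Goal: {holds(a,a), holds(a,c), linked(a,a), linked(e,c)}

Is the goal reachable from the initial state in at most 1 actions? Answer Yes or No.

No

1. swap(a)  →  {at(c), at(e), holds(a,a), holds(a,c), holds(c,a), linked(a,a), near(a)}
2. free(c,e)  →  {at(c), holds(a,a), holds(a,c), holds(c,a), holds(c,e), linked(a,a), linked(e,c), near(a)}
optimal plan length = 2; 2 > 1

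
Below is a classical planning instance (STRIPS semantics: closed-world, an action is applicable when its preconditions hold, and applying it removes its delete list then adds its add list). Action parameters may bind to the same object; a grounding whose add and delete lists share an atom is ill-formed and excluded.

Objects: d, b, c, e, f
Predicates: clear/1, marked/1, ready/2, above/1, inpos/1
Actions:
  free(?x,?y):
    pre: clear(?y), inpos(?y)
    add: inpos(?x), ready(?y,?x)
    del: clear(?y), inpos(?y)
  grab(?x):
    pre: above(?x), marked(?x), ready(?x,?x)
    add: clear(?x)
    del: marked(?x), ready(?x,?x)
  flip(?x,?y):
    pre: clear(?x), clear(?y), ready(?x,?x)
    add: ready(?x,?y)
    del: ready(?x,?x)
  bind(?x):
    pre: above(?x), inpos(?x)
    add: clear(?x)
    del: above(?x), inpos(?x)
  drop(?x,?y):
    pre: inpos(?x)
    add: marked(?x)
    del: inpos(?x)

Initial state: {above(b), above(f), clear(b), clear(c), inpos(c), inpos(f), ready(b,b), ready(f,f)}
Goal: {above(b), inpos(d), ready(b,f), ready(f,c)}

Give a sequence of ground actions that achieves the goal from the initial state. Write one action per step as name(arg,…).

bind(f); flip(b,f); flip(f,c); free(d,c)

1. bind(f)  →  {above(b), clear(b), clear(c), clear(f), inpos(c), ready(b,b), ready(f,f)}
2. flip(b,f)  →  {above(b), clear(b), clear(c), clear(f), inpos(c), ready(b,f), ready(f,f)}
3. flip(f,c)  →  {above(b), clear(b), clear(c), clear(f), inpos(c), ready(b,f), ready(f,c)}
4. free(d,c)  →  {above(b), clear(b), clear(f), inpos(d), ready(b,f), ready(c,d), ready(f,c)}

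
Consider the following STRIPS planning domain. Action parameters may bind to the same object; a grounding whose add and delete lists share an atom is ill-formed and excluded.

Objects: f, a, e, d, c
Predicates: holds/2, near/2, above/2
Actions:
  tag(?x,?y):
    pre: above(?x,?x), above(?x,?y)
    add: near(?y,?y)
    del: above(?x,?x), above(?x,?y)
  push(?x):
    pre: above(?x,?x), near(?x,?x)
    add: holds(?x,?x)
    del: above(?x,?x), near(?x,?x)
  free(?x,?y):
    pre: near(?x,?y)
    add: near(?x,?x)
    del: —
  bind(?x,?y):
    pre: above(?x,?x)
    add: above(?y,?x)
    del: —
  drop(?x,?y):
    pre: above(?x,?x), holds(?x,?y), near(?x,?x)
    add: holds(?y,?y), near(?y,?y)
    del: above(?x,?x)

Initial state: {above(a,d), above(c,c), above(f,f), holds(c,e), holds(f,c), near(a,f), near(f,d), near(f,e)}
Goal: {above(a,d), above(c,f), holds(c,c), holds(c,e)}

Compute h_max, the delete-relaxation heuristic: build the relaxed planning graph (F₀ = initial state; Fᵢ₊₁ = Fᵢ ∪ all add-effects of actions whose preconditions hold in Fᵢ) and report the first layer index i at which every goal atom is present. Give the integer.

2

F0 = init (8 atoms)
F1 = F0 ∪ {above(a,c), above(a,f), above(c,f), above(d,c), above(d,f), above(e,c), above(e,f), above(f,c), near(a,a), near(c,c), near(f,f)}  (19 atoms)
F2 = F1 ∪ {holds(c,c), holds(e,e), holds(f,f), near(e,e)}  (23 atoms)
goal ⊆ F2  ⇒  h_max = 2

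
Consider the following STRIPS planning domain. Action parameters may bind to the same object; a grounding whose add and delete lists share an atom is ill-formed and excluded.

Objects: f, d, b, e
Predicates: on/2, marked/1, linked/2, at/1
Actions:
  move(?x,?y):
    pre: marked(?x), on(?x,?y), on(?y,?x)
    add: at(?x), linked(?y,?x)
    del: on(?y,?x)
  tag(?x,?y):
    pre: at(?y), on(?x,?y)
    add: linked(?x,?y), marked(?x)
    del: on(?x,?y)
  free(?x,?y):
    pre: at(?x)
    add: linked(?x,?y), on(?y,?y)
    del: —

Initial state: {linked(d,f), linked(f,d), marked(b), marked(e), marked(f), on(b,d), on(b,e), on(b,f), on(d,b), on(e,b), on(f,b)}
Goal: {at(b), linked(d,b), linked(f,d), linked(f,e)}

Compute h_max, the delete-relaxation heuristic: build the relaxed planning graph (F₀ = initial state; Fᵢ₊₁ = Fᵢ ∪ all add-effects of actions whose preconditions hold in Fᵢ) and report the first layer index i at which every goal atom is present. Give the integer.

F0 = init (11 atoms)
F1 = F0 ∪ {at(b), at(e), at(f), linked(b,e), linked(b,f), linked(d,b), linked(e,b), linked(f,b)}  (19 atoms)
F2 = F1 ∪ {linked(b,b), linked(b,d), linked(e,d), linked(e,e), linked(e,f), linked(f,e), linked(f,f), marked(d), on(b,b), on(d,d), on(e,e), on(f,f)}  (31 atoms)
goal ⊆ F2  ⇒  h_max = 2

2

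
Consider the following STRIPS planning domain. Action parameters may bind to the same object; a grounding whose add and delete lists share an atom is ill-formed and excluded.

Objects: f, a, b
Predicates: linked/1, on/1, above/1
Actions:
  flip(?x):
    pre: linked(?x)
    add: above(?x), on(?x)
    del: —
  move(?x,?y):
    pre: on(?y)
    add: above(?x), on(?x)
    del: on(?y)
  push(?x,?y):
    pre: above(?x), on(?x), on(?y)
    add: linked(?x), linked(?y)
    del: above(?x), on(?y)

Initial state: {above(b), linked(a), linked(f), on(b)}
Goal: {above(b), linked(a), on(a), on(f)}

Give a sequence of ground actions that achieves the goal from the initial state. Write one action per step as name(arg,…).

flip(f); flip(a)

1. flip(f)  →  {above(b), above(f), linked(a), linked(f), on(b), on(f)}
2. flip(a)  →  {above(a), above(b), above(f), linked(a), linked(f), on(a), on(b), on(f)}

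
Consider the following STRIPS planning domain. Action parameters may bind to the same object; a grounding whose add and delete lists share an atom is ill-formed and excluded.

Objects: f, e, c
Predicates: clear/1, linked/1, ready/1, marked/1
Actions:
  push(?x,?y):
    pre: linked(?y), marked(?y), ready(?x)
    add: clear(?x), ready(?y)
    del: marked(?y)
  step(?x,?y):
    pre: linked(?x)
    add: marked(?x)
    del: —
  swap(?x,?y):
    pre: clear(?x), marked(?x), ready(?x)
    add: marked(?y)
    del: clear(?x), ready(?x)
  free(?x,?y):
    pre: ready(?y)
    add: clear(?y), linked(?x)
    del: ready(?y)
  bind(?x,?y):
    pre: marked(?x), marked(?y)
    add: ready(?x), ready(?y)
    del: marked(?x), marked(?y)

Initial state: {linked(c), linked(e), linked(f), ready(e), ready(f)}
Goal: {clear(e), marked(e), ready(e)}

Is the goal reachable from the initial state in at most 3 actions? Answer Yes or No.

Yes

1. step(f,f)  →  {linked(c), linked(e), linked(f), marked(f), ready(e), ready(f)}
2. push(e,f)  →  {clear(e), linked(c), linked(e), linked(f), ready(e), ready(f)}
3. step(e,f)  →  {clear(e), linked(c), linked(e), linked(f), marked(e), ready(e), ready(f)}
optimal plan length = 3; 3 ≤ 3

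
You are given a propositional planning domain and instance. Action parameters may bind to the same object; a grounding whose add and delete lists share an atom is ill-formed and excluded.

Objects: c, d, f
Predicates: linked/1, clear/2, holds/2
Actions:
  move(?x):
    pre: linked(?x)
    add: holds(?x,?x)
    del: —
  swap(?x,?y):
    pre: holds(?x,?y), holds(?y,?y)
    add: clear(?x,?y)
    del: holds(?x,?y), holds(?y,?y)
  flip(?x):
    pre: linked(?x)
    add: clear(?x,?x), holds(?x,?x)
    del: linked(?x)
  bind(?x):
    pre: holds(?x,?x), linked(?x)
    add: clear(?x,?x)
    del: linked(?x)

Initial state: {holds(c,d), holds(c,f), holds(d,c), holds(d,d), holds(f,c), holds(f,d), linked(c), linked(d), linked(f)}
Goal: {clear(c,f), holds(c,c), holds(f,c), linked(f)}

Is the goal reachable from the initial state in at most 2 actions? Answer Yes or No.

1. move(c)  →  {holds(c,c), holds(c,d), holds(c,f), holds(d,c), holds(d,d), holds(f,c), holds(f,d), linked(c), linked(d), linked(f)}
2. move(f)  →  {holds(c,c), holds(c,d), holds(c,f), holds(d,c), holds(d,d), holds(f,c), holds(f,d), holds(f,f), linked(c), linked(d), linked(f)}
3. swap(c,f)  →  {clear(c,f), holds(c,c), holds(c,d), holds(d,c), holds(d,d), holds(f,c), holds(f,d), linked(c), linked(d), linked(f)}
optimal plan length = 3; 3 > 2

No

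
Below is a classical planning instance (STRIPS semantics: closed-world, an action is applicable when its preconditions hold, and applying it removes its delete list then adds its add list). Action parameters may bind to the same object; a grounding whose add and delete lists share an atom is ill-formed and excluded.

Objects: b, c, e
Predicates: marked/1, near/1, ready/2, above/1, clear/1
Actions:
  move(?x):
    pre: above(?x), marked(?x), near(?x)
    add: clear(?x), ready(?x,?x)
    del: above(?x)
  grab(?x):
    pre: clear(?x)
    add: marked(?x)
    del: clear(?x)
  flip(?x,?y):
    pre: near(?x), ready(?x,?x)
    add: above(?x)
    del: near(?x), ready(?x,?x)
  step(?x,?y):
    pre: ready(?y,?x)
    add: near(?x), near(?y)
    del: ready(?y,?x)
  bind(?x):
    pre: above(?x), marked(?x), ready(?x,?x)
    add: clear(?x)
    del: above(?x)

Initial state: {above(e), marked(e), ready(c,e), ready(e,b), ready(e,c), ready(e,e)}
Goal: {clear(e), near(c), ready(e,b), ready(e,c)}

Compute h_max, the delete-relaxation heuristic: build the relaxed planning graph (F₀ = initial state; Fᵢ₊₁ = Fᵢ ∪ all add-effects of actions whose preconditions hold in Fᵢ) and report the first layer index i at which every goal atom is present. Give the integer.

F0 = init (6 atoms)
F1 = F0 ∪ {clear(e), near(b), near(c), near(e)}  (10 atoms)
goal ⊆ F1  ⇒  h_max = 1

1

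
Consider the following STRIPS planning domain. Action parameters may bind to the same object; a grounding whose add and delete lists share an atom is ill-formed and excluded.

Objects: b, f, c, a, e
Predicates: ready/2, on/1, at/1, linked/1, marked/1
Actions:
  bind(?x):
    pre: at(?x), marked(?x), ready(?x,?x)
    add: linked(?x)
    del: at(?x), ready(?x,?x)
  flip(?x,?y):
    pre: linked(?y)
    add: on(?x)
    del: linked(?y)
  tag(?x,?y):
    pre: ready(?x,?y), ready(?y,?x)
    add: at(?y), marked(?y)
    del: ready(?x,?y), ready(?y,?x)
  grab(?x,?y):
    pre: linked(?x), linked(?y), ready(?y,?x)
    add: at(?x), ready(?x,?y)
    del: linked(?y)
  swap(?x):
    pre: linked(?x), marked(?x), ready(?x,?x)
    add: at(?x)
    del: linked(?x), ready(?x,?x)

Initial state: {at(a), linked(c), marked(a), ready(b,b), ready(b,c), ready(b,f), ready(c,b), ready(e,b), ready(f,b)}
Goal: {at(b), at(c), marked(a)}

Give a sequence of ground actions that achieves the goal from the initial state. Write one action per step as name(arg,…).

tag(b,b); tag(b,c)

1. tag(b,b)  →  {at(a), at(b), linked(c), marked(a), marked(b), ready(b,c), ready(b,f), ready(c,b), ready(e,b), ready(f,b)}
2. tag(b,c)  →  {at(a), at(b), at(c), linked(c), marked(a), marked(b), marked(c), ready(b,f), ready(e,b), ready(f,b)}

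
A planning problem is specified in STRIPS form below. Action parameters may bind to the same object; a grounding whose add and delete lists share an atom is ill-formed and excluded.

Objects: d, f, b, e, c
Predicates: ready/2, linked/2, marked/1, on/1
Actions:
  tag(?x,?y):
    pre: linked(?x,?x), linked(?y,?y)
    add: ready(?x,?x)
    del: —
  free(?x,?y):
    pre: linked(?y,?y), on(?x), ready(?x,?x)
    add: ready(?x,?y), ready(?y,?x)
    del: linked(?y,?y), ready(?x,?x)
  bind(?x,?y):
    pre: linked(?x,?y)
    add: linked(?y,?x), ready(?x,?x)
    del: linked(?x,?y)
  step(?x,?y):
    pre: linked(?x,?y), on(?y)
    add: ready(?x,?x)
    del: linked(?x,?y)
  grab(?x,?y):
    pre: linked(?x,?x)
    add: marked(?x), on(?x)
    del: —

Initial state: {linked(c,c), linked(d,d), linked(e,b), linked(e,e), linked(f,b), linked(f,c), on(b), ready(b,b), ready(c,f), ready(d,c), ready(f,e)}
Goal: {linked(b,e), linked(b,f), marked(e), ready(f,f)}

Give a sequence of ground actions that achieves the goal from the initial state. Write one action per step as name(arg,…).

1. bind(f,b)  →  {linked(b,f), linked(c,c), linked(d,d), linked(e,b), linked(e,e), linked(f,c), on(b), ready(b,b), ready(c,f), ready(d,c), ready(f,e), ready(f,f)}
2. bind(e,b)  →  {linked(b,e), linked(b,f), linked(c,c), linked(d,d), linked(e,e), linked(f,c), on(b), ready(b,b), ready(c,f), ready(d,c), ready(e,e), ready(f,e), ready(f,f)}
3. grab(e,d)  →  {linked(b,e), linked(b,f), linked(c,c), linked(d,d), linked(e,e), linked(f,c), marked(e), on(b), on(e), ready(b,b), ready(c,f), ready(d,c), ready(e,e), ready(f,e), ready(f,f)}

bind(f,b); bind(e,b); grab(e,d)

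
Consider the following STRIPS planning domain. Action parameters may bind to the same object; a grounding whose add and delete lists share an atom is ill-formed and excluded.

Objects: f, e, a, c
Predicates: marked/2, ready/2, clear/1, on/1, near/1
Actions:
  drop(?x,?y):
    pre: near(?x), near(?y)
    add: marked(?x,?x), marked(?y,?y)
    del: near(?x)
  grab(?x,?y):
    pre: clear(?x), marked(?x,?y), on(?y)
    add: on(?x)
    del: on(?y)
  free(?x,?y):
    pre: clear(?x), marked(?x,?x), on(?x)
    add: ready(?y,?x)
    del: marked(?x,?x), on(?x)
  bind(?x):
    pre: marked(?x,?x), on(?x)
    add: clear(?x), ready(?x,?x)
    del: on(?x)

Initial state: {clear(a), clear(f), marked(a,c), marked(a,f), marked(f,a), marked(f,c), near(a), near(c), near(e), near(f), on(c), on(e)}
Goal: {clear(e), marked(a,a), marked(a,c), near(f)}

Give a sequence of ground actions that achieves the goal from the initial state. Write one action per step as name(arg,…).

drop(e,a); bind(e)

1. drop(e,a)  →  {clear(a), clear(f), marked(a,a), marked(a,c), marked(a,f), marked(e,e), marked(f,a), marked(f,c), near(a), near(c), near(f), on(c), on(e)}
2. bind(e)  →  {clear(a), clear(e), clear(f), marked(a,a), marked(a,c), marked(a,f), marked(e,e), marked(f,a), marked(f,c), near(a), near(c), near(f), on(c), ready(e,e)}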